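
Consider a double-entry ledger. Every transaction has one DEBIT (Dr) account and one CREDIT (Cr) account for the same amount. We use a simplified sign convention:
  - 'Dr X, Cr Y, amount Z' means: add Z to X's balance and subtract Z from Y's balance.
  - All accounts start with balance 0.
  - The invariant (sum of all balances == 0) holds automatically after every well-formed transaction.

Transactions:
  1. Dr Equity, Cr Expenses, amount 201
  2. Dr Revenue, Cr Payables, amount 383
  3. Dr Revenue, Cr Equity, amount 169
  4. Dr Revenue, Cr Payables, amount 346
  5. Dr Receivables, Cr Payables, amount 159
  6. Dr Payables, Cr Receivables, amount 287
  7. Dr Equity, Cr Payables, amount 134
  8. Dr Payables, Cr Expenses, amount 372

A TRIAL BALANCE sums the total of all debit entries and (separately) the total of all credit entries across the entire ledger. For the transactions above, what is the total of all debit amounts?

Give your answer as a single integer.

Answer: 2051

Derivation:
Txn 1: debit+=201
Txn 2: debit+=383
Txn 3: debit+=169
Txn 4: debit+=346
Txn 5: debit+=159
Txn 6: debit+=287
Txn 7: debit+=134
Txn 8: debit+=372
Total debits = 2051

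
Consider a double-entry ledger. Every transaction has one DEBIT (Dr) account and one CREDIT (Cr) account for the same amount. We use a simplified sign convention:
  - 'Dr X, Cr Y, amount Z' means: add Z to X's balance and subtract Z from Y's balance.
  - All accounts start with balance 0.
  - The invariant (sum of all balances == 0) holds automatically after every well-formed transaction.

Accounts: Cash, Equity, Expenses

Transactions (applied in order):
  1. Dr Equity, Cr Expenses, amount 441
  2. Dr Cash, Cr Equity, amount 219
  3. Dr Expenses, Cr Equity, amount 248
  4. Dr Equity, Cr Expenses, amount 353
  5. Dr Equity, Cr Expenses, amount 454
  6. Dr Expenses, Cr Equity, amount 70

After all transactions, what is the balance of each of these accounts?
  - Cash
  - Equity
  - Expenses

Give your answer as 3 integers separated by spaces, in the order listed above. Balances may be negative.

After txn 1 (Dr Equity, Cr Expenses, amount 441): Equity=441 Expenses=-441
After txn 2 (Dr Cash, Cr Equity, amount 219): Cash=219 Equity=222 Expenses=-441
After txn 3 (Dr Expenses, Cr Equity, amount 248): Cash=219 Equity=-26 Expenses=-193
After txn 4 (Dr Equity, Cr Expenses, amount 353): Cash=219 Equity=327 Expenses=-546
After txn 5 (Dr Equity, Cr Expenses, amount 454): Cash=219 Equity=781 Expenses=-1000
After txn 6 (Dr Expenses, Cr Equity, amount 70): Cash=219 Equity=711 Expenses=-930

Answer: 219 711 -930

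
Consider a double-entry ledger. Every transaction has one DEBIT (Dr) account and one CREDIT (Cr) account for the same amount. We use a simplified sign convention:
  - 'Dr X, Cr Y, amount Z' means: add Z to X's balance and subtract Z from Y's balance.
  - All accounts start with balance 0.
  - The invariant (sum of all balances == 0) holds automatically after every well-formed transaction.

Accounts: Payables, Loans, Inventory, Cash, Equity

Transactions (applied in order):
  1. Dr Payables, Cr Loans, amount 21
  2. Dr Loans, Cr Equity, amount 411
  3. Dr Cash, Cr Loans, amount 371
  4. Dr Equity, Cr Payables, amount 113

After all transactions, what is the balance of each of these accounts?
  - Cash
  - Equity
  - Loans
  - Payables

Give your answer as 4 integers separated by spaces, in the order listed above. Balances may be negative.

Answer: 371 -298 19 -92

Derivation:
After txn 1 (Dr Payables, Cr Loans, amount 21): Loans=-21 Payables=21
After txn 2 (Dr Loans, Cr Equity, amount 411): Equity=-411 Loans=390 Payables=21
After txn 3 (Dr Cash, Cr Loans, amount 371): Cash=371 Equity=-411 Loans=19 Payables=21
After txn 4 (Dr Equity, Cr Payables, amount 113): Cash=371 Equity=-298 Loans=19 Payables=-92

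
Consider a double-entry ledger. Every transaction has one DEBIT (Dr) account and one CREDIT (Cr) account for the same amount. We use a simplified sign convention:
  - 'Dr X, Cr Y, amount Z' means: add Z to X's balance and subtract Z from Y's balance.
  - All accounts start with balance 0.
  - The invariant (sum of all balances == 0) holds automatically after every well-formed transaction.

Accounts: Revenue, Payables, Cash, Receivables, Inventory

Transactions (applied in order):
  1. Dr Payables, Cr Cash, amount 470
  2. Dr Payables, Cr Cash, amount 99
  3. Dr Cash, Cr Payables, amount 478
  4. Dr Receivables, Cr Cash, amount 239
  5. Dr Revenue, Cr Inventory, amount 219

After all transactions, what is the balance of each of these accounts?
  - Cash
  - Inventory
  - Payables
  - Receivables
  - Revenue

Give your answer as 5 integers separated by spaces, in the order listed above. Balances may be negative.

Answer: -330 -219 91 239 219

Derivation:
After txn 1 (Dr Payables, Cr Cash, amount 470): Cash=-470 Payables=470
After txn 2 (Dr Payables, Cr Cash, amount 99): Cash=-569 Payables=569
After txn 3 (Dr Cash, Cr Payables, amount 478): Cash=-91 Payables=91
After txn 4 (Dr Receivables, Cr Cash, amount 239): Cash=-330 Payables=91 Receivables=239
After txn 5 (Dr Revenue, Cr Inventory, amount 219): Cash=-330 Inventory=-219 Payables=91 Receivables=239 Revenue=219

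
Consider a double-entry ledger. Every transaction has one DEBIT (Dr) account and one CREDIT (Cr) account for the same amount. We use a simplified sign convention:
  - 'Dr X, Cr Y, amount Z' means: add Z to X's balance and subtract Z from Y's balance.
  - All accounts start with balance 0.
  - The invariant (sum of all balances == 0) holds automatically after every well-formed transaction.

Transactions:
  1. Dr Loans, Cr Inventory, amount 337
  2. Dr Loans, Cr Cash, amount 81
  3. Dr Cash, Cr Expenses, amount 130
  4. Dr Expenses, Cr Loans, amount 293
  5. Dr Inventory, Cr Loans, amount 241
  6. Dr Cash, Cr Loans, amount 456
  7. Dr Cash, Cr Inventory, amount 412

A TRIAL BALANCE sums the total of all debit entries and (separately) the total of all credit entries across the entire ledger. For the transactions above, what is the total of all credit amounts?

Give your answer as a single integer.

Answer: 1950

Derivation:
Txn 1: credit+=337
Txn 2: credit+=81
Txn 3: credit+=130
Txn 4: credit+=293
Txn 5: credit+=241
Txn 6: credit+=456
Txn 7: credit+=412
Total credits = 1950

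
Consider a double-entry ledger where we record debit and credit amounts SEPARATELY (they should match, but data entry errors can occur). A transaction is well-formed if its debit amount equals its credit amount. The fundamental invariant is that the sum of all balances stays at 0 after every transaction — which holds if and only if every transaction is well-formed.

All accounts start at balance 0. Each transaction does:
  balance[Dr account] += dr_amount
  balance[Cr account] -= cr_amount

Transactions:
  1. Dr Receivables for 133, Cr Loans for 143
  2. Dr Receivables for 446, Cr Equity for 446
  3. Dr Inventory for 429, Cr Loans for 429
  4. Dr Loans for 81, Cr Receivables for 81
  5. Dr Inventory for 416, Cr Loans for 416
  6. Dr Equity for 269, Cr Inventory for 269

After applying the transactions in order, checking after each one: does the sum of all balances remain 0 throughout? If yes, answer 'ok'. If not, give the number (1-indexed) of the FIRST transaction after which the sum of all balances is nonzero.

After txn 1: dr=133 cr=143 sum_balances=-10
After txn 2: dr=446 cr=446 sum_balances=-10
After txn 3: dr=429 cr=429 sum_balances=-10
After txn 4: dr=81 cr=81 sum_balances=-10
After txn 5: dr=416 cr=416 sum_balances=-10
After txn 6: dr=269 cr=269 sum_balances=-10

Answer: 1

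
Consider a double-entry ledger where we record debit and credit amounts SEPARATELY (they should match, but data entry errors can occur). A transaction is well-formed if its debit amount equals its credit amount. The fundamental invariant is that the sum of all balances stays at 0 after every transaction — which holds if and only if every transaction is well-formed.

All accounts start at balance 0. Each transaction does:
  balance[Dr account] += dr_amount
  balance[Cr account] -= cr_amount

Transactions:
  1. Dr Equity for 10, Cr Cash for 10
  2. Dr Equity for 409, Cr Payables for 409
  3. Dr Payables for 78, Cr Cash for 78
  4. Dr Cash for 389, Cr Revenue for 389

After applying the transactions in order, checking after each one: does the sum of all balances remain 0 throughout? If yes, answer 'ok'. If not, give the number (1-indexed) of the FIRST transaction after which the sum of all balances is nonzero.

After txn 1: dr=10 cr=10 sum_balances=0
After txn 2: dr=409 cr=409 sum_balances=0
After txn 3: dr=78 cr=78 sum_balances=0
After txn 4: dr=389 cr=389 sum_balances=0

Answer: ok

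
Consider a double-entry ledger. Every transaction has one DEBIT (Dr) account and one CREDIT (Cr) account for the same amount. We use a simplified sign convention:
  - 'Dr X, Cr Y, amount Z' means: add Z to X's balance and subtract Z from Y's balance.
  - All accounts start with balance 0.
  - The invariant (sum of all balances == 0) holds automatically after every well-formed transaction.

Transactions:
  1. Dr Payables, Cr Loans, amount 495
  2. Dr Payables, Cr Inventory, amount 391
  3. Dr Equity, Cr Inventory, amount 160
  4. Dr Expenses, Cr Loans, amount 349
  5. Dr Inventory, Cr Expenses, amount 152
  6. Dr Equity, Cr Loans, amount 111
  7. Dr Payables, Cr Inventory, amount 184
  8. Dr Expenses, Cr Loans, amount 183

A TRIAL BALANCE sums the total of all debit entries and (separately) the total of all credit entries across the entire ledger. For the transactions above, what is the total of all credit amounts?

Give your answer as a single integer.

Answer: 2025

Derivation:
Txn 1: credit+=495
Txn 2: credit+=391
Txn 3: credit+=160
Txn 4: credit+=349
Txn 5: credit+=152
Txn 6: credit+=111
Txn 7: credit+=184
Txn 8: credit+=183
Total credits = 2025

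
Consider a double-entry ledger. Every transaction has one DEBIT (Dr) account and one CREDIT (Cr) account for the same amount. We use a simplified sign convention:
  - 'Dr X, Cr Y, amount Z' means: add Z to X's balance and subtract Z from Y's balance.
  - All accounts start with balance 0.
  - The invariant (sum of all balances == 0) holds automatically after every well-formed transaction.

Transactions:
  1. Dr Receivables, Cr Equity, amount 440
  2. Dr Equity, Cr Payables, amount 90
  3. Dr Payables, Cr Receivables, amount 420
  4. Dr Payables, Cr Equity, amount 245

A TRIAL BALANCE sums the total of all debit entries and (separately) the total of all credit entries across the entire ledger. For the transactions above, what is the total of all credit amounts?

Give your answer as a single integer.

Txn 1: credit+=440
Txn 2: credit+=90
Txn 3: credit+=420
Txn 4: credit+=245
Total credits = 1195

Answer: 1195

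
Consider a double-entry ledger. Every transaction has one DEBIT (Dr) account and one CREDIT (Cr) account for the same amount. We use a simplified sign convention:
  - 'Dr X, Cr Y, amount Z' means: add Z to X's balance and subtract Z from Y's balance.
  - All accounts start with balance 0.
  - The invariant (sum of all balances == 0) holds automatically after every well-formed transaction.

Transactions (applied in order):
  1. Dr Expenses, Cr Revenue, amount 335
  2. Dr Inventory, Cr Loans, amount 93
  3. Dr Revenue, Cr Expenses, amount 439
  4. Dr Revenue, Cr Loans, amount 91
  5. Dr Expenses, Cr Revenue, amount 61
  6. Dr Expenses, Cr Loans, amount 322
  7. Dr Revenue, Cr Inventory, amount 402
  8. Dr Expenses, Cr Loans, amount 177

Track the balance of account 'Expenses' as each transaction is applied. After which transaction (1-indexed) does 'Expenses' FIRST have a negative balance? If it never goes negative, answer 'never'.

Answer: 3

Derivation:
After txn 1: Expenses=335
After txn 2: Expenses=335
After txn 3: Expenses=-104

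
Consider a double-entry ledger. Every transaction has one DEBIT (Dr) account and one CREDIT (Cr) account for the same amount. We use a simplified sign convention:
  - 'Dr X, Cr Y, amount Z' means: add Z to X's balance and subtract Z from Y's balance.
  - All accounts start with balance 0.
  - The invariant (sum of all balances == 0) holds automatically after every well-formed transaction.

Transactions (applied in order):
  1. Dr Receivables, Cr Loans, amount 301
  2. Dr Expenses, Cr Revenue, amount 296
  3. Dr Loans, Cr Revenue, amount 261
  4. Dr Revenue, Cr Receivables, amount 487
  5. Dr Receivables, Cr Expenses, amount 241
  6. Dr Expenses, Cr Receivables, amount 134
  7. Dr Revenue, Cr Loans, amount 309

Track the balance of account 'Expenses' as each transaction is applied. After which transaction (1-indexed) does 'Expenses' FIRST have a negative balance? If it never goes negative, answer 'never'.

After txn 1: Expenses=0
After txn 2: Expenses=296
After txn 3: Expenses=296
After txn 4: Expenses=296
After txn 5: Expenses=55
After txn 6: Expenses=189
After txn 7: Expenses=189

Answer: never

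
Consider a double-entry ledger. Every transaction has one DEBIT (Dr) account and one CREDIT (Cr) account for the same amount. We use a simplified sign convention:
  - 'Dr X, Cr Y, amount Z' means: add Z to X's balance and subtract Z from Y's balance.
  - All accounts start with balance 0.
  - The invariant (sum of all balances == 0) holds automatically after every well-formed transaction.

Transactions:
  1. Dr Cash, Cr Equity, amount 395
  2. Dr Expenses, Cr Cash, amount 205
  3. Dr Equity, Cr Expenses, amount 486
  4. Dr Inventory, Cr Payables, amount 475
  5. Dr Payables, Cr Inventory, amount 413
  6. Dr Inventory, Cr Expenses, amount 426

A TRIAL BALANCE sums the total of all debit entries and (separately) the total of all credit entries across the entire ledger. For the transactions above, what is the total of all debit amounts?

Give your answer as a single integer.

Txn 1: debit+=395
Txn 2: debit+=205
Txn 3: debit+=486
Txn 4: debit+=475
Txn 5: debit+=413
Txn 6: debit+=426
Total debits = 2400

Answer: 2400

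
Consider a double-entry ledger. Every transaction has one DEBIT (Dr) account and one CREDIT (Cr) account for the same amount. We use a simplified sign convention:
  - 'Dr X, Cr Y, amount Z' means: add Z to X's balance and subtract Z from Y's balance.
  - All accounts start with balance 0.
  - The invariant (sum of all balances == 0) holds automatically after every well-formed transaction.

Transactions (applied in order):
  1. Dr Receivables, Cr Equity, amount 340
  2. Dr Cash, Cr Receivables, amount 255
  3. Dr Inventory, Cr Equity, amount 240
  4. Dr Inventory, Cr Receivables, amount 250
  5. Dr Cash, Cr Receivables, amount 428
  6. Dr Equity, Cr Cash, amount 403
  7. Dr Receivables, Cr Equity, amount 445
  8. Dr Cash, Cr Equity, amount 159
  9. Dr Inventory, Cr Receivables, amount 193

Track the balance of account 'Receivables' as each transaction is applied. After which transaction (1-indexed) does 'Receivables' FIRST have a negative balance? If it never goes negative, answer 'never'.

Answer: 4

Derivation:
After txn 1: Receivables=340
After txn 2: Receivables=85
After txn 3: Receivables=85
After txn 4: Receivables=-165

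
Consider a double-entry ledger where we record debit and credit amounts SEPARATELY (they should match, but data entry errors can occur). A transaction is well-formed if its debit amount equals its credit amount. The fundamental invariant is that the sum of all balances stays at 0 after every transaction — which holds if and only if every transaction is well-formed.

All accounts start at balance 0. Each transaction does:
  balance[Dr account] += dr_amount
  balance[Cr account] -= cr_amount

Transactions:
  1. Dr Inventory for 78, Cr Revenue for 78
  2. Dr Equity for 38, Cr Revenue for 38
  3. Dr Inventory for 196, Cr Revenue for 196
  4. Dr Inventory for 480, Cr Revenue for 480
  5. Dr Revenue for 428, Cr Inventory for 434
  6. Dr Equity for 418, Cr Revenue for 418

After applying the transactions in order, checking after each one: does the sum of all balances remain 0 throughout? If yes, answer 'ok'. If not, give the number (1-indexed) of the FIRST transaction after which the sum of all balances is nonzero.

Answer: 5

Derivation:
After txn 1: dr=78 cr=78 sum_balances=0
After txn 2: dr=38 cr=38 sum_balances=0
After txn 3: dr=196 cr=196 sum_balances=0
After txn 4: dr=480 cr=480 sum_balances=0
After txn 5: dr=428 cr=434 sum_balances=-6
After txn 6: dr=418 cr=418 sum_balances=-6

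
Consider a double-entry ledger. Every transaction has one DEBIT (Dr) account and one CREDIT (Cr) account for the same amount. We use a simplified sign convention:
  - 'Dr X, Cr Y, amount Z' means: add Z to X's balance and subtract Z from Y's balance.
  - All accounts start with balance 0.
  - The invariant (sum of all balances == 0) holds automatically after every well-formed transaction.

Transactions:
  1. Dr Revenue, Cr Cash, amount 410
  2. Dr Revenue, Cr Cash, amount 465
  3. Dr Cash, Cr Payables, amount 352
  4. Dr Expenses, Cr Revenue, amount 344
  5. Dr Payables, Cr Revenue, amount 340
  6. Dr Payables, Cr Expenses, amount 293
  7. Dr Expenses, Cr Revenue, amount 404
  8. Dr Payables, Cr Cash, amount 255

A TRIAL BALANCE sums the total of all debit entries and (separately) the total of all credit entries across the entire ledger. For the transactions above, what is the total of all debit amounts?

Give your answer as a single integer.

Txn 1: debit+=410
Txn 2: debit+=465
Txn 3: debit+=352
Txn 4: debit+=344
Txn 5: debit+=340
Txn 6: debit+=293
Txn 7: debit+=404
Txn 8: debit+=255
Total debits = 2863

Answer: 2863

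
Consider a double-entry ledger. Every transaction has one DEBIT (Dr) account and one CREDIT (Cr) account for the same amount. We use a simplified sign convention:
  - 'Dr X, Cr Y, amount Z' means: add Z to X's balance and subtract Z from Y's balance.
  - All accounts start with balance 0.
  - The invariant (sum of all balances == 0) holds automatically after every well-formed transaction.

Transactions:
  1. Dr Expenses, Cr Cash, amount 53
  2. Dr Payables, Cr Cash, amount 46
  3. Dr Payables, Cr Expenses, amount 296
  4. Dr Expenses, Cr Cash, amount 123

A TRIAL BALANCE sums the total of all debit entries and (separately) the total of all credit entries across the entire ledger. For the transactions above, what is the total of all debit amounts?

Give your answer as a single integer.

Answer: 518

Derivation:
Txn 1: debit+=53
Txn 2: debit+=46
Txn 3: debit+=296
Txn 4: debit+=123
Total debits = 518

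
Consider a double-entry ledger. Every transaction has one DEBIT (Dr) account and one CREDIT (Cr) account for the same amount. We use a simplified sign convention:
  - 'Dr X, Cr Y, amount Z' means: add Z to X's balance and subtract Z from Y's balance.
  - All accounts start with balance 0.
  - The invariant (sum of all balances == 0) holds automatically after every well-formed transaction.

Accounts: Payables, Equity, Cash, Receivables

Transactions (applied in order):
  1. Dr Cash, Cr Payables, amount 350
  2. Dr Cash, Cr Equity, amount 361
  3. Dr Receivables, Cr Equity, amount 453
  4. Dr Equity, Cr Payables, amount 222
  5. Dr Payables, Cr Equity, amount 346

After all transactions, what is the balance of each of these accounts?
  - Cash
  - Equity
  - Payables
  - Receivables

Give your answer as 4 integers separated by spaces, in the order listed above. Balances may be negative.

After txn 1 (Dr Cash, Cr Payables, amount 350): Cash=350 Payables=-350
After txn 2 (Dr Cash, Cr Equity, amount 361): Cash=711 Equity=-361 Payables=-350
After txn 3 (Dr Receivables, Cr Equity, amount 453): Cash=711 Equity=-814 Payables=-350 Receivables=453
After txn 4 (Dr Equity, Cr Payables, amount 222): Cash=711 Equity=-592 Payables=-572 Receivables=453
After txn 5 (Dr Payables, Cr Equity, amount 346): Cash=711 Equity=-938 Payables=-226 Receivables=453

Answer: 711 -938 -226 453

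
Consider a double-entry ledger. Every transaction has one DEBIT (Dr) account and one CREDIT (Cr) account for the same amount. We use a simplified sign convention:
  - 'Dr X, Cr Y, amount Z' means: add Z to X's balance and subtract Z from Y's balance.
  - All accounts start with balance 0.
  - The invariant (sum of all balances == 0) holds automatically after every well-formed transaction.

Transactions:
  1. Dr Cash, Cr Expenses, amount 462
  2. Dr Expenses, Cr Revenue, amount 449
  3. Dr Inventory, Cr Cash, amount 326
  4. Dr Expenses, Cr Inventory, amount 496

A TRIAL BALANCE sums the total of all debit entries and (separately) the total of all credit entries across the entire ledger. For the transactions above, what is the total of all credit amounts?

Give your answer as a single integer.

Txn 1: credit+=462
Txn 2: credit+=449
Txn 3: credit+=326
Txn 4: credit+=496
Total credits = 1733

Answer: 1733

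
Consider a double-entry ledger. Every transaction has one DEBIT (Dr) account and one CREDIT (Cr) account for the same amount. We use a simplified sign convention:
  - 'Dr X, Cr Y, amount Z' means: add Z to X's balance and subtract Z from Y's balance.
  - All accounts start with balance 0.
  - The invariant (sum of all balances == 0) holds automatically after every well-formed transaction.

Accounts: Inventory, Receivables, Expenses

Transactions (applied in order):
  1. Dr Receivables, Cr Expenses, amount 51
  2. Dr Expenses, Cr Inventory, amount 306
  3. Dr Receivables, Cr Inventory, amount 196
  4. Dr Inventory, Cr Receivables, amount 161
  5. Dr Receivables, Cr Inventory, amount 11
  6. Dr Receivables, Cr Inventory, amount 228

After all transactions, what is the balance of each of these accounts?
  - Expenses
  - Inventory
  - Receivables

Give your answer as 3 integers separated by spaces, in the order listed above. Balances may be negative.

Answer: 255 -580 325

Derivation:
After txn 1 (Dr Receivables, Cr Expenses, amount 51): Expenses=-51 Receivables=51
After txn 2 (Dr Expenses, Cr Inventory, amount 306): Expenses=255 Inventory=-306 Receivables=51
After txn 3 (Dr Receivables, Cr Inventory, amount 196): Expenses=255 Inventory=-502 Receivables=247
After txn 4 (Dr Inventory, Cr Receivables, amount 161): Expenses=255 Inventory=-341 Receivables=86
After txn 5 (Dr Receivables, Cr Inventory, amount 11): Expenses=255 Inventory=-352 Receivables=97
After txn 6 (Dr Receivables, Cr Inventory, amount 228): Expenses=255 Inventory=-580 Receivables=325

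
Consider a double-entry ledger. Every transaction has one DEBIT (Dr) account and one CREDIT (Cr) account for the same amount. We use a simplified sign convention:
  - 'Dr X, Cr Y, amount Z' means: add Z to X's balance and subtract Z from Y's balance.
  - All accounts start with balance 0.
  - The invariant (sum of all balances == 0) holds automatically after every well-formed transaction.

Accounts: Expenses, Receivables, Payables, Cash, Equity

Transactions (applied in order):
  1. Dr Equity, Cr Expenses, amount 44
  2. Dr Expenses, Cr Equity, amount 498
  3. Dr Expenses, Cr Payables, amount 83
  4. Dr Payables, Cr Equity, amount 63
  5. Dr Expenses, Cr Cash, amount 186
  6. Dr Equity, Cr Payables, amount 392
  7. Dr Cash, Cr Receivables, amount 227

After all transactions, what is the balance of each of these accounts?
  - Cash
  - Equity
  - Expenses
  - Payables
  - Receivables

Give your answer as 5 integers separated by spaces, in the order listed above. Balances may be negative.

Answer: 41 -125 723 -412 -227

Derivation:
After txn 1 (Dr Equity, Cr Expenses, amount 44): Equity=44 Expenses=-44
After txn 2 (Dr Expenses, Cr Equity, amount 498): Equity=-454 Expenses=454
After txn 3 (Dr Expenses, Cr Payables, amount 83): Equity=-454 Expenses=537 Payables=-83
After txn 4 (Dr Payables, Cr Equity, amount 63): Equity=-517 Expenses=537 Payables=-20
After txn 5 (Dr Expenses, Cr Cash, amount 186): Cash=-186 Equity=-517 Expenses=723 Payables=-20
After txn 6 (Dr Equity, Cr Payables, amount 392): Cash=-186 Equity=-125 Expenses=723 Payables=-412
After txn 7 (Dr Cash, Cr Receivables, amount 227): Cash=41 Equity=-125 Expenses=723 Payables=-412 Receivables=-227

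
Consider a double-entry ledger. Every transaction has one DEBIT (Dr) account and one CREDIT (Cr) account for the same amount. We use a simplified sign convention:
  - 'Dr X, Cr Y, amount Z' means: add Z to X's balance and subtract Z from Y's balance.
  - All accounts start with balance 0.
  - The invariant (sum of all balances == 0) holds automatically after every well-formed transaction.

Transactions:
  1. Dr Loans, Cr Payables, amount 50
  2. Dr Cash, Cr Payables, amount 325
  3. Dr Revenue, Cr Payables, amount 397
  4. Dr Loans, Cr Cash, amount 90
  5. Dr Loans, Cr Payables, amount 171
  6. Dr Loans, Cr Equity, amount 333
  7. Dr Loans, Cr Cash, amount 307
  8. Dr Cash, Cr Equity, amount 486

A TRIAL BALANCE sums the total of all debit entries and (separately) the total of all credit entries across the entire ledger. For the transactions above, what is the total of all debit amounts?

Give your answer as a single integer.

Answer: 2159

Derivation:
Txn 1: debit+=50
Txn 2: debit+=325
Txn 3: debit+=397
Txn 4: debit+=90
Txn 5: debit+=171
Txn 6: debit+=333
Txn 7: debit+=307
Txn 8: debit+=486
Total debits = 2159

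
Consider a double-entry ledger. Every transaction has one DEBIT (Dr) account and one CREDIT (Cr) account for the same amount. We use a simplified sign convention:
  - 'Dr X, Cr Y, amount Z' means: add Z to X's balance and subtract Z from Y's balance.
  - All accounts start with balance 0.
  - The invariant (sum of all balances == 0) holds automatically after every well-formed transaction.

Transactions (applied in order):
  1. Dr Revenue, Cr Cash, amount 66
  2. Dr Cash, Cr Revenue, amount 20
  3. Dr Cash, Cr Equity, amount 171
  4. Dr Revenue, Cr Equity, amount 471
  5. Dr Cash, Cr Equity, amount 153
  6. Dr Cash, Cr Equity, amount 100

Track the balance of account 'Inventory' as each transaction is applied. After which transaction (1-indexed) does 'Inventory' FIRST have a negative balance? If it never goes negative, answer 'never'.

Answer: never

Derivation:
After txn 1: Inventory=0
After txn 2: Inventory=0
After txn 3: Inventory=0
After txn 4: Inventory=0
After txn 5: Inventory=0
After txn 6: Inventory=0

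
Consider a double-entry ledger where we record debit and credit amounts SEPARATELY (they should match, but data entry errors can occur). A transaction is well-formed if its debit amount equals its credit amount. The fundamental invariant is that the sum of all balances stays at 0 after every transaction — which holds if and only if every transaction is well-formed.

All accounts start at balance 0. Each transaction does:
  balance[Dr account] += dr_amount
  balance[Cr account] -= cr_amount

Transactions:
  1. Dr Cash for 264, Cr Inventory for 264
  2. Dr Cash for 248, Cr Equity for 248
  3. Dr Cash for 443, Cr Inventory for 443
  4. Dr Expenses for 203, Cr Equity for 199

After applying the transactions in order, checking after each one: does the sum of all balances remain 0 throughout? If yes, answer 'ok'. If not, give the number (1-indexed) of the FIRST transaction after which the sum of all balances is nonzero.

Answer: 4

Derivation:
After txn 1: dr=264 cr=264 sum_balances=0
After txn 2: dr=248 cr=248 sum_balances=0
After txn 3: dr=443 cr=443 sum_balances=0
After txn 4: dr=203 cr=199 sum_balances=4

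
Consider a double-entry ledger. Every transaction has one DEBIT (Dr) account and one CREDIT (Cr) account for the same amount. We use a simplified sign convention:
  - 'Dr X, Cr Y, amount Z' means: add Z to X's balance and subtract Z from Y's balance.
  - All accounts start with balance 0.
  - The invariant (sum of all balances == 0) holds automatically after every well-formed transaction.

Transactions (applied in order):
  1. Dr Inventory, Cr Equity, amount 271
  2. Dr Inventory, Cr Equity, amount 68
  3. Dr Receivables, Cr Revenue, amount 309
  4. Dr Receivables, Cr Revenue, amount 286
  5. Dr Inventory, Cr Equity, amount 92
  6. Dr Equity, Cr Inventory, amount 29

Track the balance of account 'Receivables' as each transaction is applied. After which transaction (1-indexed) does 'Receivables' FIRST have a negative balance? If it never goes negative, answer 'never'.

Answer: never

Derivation:
After txn 1: Receivables=0
After txn 2: Receivables=0
After txn 3: Receivables=309
After txn 4: Receivables=595
After txn 5: Receivables=595
After txn 6: Receivables=595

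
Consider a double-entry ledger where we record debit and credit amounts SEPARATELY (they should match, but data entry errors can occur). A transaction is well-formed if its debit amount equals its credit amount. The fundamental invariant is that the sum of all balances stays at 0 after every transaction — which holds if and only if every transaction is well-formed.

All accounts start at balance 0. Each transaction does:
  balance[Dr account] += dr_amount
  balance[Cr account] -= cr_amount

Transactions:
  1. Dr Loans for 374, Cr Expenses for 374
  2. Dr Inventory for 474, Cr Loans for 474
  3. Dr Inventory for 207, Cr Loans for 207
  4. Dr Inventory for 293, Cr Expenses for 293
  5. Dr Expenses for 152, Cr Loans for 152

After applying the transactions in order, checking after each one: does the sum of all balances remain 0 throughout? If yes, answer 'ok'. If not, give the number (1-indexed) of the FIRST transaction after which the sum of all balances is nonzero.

After txn 1: dr=374 cr=374 sum_balances=0
After txn 2: dr=474 cr=474 sum_balances=0
After txn 3: dr=207 cr=207 sum_balances=0
After txn 4: dr=293 cr=293 sum_balances=0
After txn 5: dr=152 cr=152 sum_balances=0

Answer: ok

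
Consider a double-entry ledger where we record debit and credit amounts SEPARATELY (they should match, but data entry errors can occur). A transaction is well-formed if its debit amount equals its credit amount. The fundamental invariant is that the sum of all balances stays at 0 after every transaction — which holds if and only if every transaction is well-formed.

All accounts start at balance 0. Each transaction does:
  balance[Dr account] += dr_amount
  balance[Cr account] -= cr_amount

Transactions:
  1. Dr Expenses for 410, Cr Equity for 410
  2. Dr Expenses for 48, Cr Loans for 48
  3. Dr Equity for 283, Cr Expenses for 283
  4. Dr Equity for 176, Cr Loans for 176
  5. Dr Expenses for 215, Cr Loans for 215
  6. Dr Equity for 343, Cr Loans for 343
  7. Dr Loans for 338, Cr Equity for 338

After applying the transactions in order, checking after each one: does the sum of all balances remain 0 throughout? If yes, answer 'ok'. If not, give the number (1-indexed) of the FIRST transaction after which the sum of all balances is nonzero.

Answer: ok

Derivation:
After txn 1: dr=410 cr=410 sum_balances=0
After txn 2: dr=48 cr=48 sum_balances=0
After txn 3: dr=283 cr=283 sum_balances=0
After txn 4: dr=176 cr=176 sum_balances=0
After txn 5: dr=215 cr=215 sum_balances=0
After txn 6: dr=343 cr=343 sum_balances=0
After txn 7: dr=338 cr=338 sum_balances=0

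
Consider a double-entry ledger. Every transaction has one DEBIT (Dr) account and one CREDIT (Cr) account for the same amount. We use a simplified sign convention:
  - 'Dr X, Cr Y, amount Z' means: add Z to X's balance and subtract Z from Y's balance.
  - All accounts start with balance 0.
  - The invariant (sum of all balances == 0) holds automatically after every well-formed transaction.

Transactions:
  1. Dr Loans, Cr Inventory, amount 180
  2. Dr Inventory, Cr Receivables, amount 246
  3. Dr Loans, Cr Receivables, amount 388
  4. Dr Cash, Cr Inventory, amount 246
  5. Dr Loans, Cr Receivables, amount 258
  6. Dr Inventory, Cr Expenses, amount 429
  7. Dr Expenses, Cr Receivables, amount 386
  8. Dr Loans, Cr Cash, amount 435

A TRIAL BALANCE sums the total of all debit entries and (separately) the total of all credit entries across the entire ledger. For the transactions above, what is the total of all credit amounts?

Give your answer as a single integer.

Answer: 2568

Derivation:
Txn 1: credit+=180
Txn 2: credit+=246
Txn 3: credit+=388
Txn 4: credit+=246
Txn 5: credit+=258
Txn 6: credit+=429
Txn 7: credit+=386
Txn 8: credit+=435
Total credits = 2568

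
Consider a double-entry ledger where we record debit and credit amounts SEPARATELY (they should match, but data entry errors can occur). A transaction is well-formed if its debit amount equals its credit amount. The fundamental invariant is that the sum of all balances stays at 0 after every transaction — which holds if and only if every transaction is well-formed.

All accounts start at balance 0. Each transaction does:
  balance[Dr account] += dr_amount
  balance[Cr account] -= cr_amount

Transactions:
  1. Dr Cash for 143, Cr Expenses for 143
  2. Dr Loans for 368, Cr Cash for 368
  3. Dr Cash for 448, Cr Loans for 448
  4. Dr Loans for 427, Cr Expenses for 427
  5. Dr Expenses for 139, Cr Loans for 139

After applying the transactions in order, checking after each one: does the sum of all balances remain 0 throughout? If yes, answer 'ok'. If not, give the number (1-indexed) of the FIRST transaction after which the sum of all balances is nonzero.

After txn 1: dr=143 cr=143 sum_balances=0
After txn 2: dr=368 cr=368 sum_balances=0
After txn 3: dr=448 cr=448 sum_balances=0
After txn 4: dr=427 cr=427 sum_balances=0
After txn 5: dr=139 cr=139 sum_balances=0

Answer: ok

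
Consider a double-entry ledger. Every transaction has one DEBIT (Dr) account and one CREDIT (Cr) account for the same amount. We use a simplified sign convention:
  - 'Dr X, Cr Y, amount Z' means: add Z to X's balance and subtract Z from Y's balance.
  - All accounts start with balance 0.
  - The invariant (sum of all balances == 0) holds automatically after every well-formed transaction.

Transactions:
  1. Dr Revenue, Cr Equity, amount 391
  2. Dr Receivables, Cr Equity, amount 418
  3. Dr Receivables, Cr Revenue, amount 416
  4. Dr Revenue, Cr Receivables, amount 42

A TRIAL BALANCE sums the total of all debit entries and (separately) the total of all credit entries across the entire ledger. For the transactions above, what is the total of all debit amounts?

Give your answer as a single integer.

Txn 1: debit+=391
Txn 2: debit+=418
Txn 3: debit+=416
Txn 4: debit+=42
Total debits = 1267

Answer: 1267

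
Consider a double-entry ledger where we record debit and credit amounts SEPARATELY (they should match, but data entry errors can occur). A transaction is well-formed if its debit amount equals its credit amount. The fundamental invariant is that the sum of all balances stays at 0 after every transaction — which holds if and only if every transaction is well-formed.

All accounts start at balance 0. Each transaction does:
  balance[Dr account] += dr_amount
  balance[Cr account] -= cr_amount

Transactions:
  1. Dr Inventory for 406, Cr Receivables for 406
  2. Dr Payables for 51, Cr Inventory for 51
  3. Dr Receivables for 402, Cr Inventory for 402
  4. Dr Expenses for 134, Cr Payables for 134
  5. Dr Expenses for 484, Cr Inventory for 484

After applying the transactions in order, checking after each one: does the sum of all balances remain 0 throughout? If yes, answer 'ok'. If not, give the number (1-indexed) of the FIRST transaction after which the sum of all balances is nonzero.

After txn 1: dr=406 cr=406 sum_balances=0
After txn 2: dr=51 cr=51 sum_balances=0
After txn 3: dr=402 cr=402 sum_balances=0
After txn 4: dr=134 cr=134 sum_balances=0
After txn 5: dr=484 cr=484 sum_balances=0

Answer: ok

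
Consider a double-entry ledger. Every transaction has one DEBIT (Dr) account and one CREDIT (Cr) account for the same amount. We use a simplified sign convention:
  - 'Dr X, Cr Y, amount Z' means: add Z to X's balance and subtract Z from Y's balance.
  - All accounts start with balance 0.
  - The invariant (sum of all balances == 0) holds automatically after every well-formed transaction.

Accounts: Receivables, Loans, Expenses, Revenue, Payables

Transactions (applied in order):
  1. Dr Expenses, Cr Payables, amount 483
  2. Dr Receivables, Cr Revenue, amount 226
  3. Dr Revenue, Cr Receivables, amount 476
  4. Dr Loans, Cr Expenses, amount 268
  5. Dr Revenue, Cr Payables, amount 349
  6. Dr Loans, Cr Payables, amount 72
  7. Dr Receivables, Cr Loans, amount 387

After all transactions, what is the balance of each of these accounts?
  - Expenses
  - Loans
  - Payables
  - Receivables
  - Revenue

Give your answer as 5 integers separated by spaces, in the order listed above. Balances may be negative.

After txn 1 (Dr Expenses, Cr Payables, amount 483): Expenses=483 Payables=-483
After txn 2 (Dr Receivables, Cr Revenue, amount 226): Expenses=483 Payables=-483 Receivables=226 Revenue=-226
After txn 3 (Dr Revenue, Cr Receivables, amount 476): Expenses=483 Payables=-483 Receivables=-250 Revenue=250
After txn 4 (Dr Loans, Cr Expenses, amount 268): Expenses=215 Loans=268 Payables=-483 Receivables=-250 Revenue=250
After txn 5 (Dr Revenue, Cr Payables, amount 349): Expenses=215 Loans=268 Payables=-832 Receivables=-250 Revenue=599
After txn 6 (Dr Loans, Cr Payables, amount 72): Expenses=215 Loans=340 Payables=-904 Receivables=-250 Revenue=599
After txn 7 (Dr Receivables, Cr Loans, amount 387): Expenses=215 Loans=-47 Payables=-904 Receivables=137 Revenue=599

Answer: 215 -47 -904 137 599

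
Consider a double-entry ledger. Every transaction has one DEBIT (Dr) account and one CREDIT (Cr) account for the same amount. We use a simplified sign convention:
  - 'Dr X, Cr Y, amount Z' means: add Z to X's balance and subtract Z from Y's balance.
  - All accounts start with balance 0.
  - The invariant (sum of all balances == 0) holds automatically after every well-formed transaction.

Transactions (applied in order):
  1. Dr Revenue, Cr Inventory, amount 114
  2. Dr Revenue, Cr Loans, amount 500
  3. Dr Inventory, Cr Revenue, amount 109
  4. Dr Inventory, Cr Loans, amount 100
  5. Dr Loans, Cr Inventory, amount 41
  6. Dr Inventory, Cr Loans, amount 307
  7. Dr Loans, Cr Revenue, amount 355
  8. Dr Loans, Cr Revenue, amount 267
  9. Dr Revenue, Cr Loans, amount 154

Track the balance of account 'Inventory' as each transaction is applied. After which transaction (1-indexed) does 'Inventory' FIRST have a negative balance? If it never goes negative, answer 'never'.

Answer: 1

Derivation:
After txn 1: Inventory=-114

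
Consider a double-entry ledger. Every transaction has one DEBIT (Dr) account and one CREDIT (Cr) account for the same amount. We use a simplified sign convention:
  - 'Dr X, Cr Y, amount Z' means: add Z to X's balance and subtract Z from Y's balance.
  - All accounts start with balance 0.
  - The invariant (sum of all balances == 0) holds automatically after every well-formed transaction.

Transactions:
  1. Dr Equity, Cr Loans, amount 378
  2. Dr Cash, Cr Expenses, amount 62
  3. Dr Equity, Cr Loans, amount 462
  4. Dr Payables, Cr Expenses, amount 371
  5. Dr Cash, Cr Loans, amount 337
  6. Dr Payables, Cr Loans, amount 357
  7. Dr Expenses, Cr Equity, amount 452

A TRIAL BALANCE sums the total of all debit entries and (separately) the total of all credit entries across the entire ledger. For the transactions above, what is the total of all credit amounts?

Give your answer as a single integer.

Answer: 2419

Derivation:
Txn 1: credit+=378
Txn 2: credit+=62
Txn 3: credit+=462
Txn 4: credit+=371
Txn 5: credit+=337
Txn 6: credit+=357
Txn 7: credit+=452
Total credits = 2419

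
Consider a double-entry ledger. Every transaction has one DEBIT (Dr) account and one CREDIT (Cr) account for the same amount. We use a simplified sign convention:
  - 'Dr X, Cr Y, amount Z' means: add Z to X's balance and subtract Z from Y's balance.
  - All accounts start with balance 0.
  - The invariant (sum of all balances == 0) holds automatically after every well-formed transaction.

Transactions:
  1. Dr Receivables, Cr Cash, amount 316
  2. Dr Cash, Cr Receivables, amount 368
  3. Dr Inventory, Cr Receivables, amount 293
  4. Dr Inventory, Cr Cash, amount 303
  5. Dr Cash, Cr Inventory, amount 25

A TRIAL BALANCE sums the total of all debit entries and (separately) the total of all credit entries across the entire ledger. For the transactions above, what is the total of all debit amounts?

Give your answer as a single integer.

Txn 1: debit+=316
Txn 2: debit+=368
Txn 3: debit+=293
Txn 4: debit+=303
Txn 5: debit+=25
Total debits = 1305

Answer: 1305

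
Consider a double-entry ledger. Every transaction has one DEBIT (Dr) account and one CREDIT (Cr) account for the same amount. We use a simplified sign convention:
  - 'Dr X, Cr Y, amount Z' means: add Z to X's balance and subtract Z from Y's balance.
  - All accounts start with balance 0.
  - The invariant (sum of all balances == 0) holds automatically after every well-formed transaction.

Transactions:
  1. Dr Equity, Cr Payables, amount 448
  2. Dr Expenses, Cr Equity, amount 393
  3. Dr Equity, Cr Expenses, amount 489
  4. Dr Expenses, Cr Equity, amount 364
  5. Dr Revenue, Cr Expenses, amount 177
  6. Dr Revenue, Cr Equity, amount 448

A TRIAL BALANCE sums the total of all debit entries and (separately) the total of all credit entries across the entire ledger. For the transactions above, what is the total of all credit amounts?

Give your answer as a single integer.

Txn 1: credit+=448
Txn 2: credit+=393
Txn 3: credit+=489
Txn 4: credit+=364
Txn 5: credit+=177
Txn 6: credit+=448
Total credits = 2319

Answer: 2319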